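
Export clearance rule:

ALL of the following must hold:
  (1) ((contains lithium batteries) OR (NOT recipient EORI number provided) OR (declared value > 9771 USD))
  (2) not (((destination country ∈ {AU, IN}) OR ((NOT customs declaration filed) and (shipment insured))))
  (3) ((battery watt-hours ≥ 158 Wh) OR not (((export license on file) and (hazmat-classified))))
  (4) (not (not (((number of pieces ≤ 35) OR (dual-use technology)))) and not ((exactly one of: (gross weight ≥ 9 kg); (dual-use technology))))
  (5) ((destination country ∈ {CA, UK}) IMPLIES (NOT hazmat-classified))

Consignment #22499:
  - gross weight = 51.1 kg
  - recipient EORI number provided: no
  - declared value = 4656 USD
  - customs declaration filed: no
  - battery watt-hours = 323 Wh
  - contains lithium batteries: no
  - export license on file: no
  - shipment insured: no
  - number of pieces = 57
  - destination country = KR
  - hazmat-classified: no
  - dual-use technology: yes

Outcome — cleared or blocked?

Cleared

Atomic conditions:
  contains lithium batteries: no → false
  NOT recipient EORI number provided: no → true
  declared value > 9771 USD: 4656 > 9771 is false
  destination country ∈ {AU, IN}: KR is not in the set → false
  NOT customs declaration filed: no → true
  shipment insured: no → false
  battery watt-hours ≥ 158 Wh: 323 ≥ 158 is true
  export license on file: no → false
  hazmat-classified: no → false
  number of pieces ≤ 35: 57 ≤ 35 is false
  dual-use technology: yes → true
  gross weight ≥ 9 kg: 51.1 ≥ 9 is true
  destination country ∈ {CA, UK}: KR is not in the set → false
  NOT hazmat-classified: no → true
Combine:
[1] false OR true OR false = true
[2.1.2] true AND false = false
[2.1] false OR false = false
[2] NOT false = true
[3.2.1] false AND false = false
[3.2] NOT false = true
[3] true OR true = true
[4.1.1.1] false OR true = true
[4.1.1] NOT true = false
[4.1] NOT false = true
[4.2.1] exactly-one(true, true) = false
[4.2] NOT false = true
[4] true AND true = true
[5] false → true (antecedent false ⇒ implication holds) = true
[root] true AND true AND true AND true AND true = true
Overall: true → cleared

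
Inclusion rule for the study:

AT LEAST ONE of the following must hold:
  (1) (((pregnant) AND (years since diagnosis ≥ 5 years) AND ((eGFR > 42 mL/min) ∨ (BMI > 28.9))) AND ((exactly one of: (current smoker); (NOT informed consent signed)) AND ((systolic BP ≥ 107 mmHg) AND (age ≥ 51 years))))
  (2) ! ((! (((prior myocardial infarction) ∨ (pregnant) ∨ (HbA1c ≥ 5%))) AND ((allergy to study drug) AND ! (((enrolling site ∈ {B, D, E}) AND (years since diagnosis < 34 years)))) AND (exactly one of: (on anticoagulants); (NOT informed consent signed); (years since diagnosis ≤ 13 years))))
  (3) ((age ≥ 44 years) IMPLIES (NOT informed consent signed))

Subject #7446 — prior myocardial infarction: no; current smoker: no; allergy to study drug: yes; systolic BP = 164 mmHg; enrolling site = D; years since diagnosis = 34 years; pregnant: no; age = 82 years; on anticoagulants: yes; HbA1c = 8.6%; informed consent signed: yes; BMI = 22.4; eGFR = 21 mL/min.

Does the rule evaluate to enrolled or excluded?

Enrolled

Atomic conditions:
  pregnant: no → false
  years since diagnosis ≥ 5 years: 34 ≥ 5 is true
  eGFR > 42 mL/min: 21 > 42 is false
  BMI > 28.9: 22.4 > 28.9 is false
  current smoker: no → false
  NOT informed consent signed: yes → false
  systolic BP ≥ 107 mmHg: 164 ≥ 107 is true
  age ≥ 51 years: 82 ≥ 51 is true
  prior myocardial infarction: no → false
  HbA1c ≥ 5%: 8.6 ≥ 5 is true
  allergy to study drug: yes → true
  enrolling site ∈ {B, D, E}: D is in the set → true
  years since diagnosis < 34 years: 34 < 34 is false
  on anticoagulants: yes → true
  years since diagnosis ≤ 13 years: 34 ≤ 13 is false
  age ≥ 44 years: 82 ≥ 44 is true
Combine:
[1.1.3] false OR false = false
[1.1] false AND true AND false = false
[1.2.1] exactly-one(false, false) = false
[1.2.2] true AND true = true
[1.2] false AND true = false
[1] false AND false = false
[2.1.1.1] false OR false OR true = true
[2.1.1] NOT true = false
[2.1.2.2.1] true AND false = false
[2.1.2.2] NOT false = true
[2.1.2] true AND true = true
[2.1.3] exactly-one(true, false, false) = true
[2.1] false AND true AND true = false
[2] NOT false = true
[3] true → false = false
[root] false OR true OR false = true
Overall: true → enrolled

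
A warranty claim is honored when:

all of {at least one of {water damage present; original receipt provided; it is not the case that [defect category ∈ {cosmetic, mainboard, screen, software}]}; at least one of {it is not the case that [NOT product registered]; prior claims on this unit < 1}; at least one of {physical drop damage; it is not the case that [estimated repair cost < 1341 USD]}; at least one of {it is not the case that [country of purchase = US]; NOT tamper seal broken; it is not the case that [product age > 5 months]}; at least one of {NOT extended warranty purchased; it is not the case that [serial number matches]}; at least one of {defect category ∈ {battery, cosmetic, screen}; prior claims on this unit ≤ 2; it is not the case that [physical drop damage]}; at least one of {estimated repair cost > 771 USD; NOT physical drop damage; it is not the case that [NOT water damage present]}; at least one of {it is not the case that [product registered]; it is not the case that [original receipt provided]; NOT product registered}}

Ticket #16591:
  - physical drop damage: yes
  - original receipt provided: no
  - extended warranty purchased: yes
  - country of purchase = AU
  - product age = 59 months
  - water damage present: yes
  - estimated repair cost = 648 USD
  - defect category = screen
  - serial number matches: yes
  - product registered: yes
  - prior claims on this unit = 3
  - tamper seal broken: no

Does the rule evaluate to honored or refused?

Atomic conditions:
  water damage present: yes → true
  original receipt provided: no → false
  defect category ∈ {cosmetic, mainboard, screen, software}: screen is in the set → true
  NOT product registered: yes → false
  prior claims on this unit < 1: 3 < 1 is false
  physical drop damage: yes → true
  estimated repair cost < 1341 USD: 648 < 1341 is true
  country of purchase = US: AU == US is false
  NOT tamper seal broken: no → true
  product age > 5 months: 59 > 5 is true
  NOT extended warranty purchased: yes → false
  serial number matches: yes → true
  defect category ∈ {battery, cosmetic, screen}: screen is in the set → true
  prior claims on this unit ≤ 2: 3 ≤ 2 is false
  estimated repair cost > 771 USD: 648 > 771 is false
  NOT physical drop damage: yes → false
  NOT water damage present: yes → false
  product registered: yes → true
Combine:
[1.3] NOT true = false
[1] true OR false OR false = true
[2.1] NOT false = true
[2] true OR false = true
[3.2] NOT true = false
[3] true OR false = true
[4.1] NOT false = true
[4.3] NOT true = false
[4] true OR true OR false = true
[5.2] NOT true = false
[5] false OR false = false
[6.3] NOT true = false
[6] true OR false OR false = true
[7.3] NOT false = true
[7] false OR false OR true = true
[8.1] NOT true = false
[8.2] NOT false = true
[8] false OR true OR false = true
[root] true AND true AND true AND true AND false AND true AND true AND true = false
Overall: false → refused

Refused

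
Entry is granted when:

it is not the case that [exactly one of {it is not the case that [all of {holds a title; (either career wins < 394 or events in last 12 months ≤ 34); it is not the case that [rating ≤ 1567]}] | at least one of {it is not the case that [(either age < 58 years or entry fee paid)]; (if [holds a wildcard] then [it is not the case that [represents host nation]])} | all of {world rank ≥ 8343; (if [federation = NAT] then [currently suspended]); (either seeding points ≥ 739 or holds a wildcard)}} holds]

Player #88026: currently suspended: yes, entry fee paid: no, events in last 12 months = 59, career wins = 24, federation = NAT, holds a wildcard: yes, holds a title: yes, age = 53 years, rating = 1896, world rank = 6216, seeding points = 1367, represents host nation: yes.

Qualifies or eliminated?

Qualifies

Atomic conditions:
  holds a title: yes → true
  career wins < 394: 24 < 394 is true
  events in last 12 months ≤ 34: 59 ≤ 34 is false
  rating ≤ 1567: 1896 ≤ 1567 is false
  age < 58 years: 53 < 58 is true
  entry fee paid: no → false
  holds a wildcard: yes → true
  represents host nation: yes → true
  world rank ≥ 8343: 6216 ≥ 8343 is false
  federation = NAT: NAT == NAT is true
  currently suspended: yes → true
  seeding points ≥ 739: 1367 ≥ 739 is true
Combine:
[1.1.1.2] true OR false = true
[1.1.1.3] NOT false = true
[1.1.1] true AND true AND true = true
[1.1] NOT true = false
[1.2.1.1] true OR false = true
[1.2.1] NOT true = false
[1.2.2.2] NOT true = false
[1.2.2] true → false = false
[1.2] false OR false = false
[1.3.2] true → true = true
[1.3.3] true OR true = true
[1.3] false AND true AND true = false
[1] exactly-one(false, false, false) = false
[root] NOT false = true
Overall: true → qualifies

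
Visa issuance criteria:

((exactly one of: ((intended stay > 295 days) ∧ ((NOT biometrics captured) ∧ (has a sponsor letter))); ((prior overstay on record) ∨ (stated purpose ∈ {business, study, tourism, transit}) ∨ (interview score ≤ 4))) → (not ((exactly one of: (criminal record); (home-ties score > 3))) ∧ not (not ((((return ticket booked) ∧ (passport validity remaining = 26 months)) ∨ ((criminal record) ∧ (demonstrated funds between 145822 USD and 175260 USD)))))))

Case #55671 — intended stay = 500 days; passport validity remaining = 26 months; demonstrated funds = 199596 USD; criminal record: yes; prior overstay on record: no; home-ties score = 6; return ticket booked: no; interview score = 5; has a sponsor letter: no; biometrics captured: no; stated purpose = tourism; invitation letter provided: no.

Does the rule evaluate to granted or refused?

Atomic conditions:
  intended stay > 295 days: 500 > 295 is true
  NOT biometrics captured: no → true
  has a sponsor letter: no → false
  prior overstay on record: no → false
  stated purpose ∈ {business, study, tourism, transit}: tourism is in the set → true
  interview score ≤ 4: 5 ≤ 4 is false
  criminal record: yes → true
  home-ties score > 3: 6 > 3 is true
  return ticket booked: no → false
  passport validity remaining = 26 months: 26 == 26 is true
  demonstrated funds between 145822 USD and 175260 USD: 199596 in [145822, 175260] is false
Combine:
[1.1.2] true AND false = false
[1.1] true AND false = false
[1.2] false OR true OR false = true
[1] exactly-one(false, true) = true
[2.1.1] exactly-one(true, true) = false
[2.1] NOT false = true
[2.2.1.1.1] false AND true = false
[2.2.1.1.2] true AND false = false
[2.2.1.1] false OR false = false
[2.2.1] NOT false = true
[2.2] NOT true = false
[2] true AND false = false
[root] true → false = false
Overall: false → refused

Refused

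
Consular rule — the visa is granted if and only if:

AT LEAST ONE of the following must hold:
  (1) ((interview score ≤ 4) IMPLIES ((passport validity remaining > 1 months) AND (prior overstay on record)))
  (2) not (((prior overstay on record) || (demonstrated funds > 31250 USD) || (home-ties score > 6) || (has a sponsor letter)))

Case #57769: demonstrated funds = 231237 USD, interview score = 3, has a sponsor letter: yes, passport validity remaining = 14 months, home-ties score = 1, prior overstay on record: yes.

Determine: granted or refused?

Granted

Atomic conditions:
  interview score ≤ 4: 3 ≤ 4 is true
  passport validity remaining > 1 months: 14 > 1 is true
  prior overstay on record: yes → true
  demonstrated funds > 31250 USD: 231237 > 31250 is true
  home-ties score > 6: 1 > 6 is false
  has a sponsor letter: yes → true
Combine:
[1.2] true AND true = true
[1] true → true = true
[2.1] true OR true OR false OR true = true
[2] NOT true = false
[root] true OR false = true
Overall: true → granted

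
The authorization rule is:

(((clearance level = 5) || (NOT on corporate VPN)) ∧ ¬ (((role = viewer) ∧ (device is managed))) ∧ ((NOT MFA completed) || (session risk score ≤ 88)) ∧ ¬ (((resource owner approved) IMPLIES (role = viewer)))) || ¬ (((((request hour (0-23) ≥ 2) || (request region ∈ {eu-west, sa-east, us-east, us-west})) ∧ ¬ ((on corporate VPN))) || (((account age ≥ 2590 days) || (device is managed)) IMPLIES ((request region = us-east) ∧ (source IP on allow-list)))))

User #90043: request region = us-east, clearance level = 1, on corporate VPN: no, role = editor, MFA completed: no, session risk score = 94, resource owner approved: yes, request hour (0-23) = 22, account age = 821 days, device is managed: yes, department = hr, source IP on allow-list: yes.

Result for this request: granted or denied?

Granted

Atomic conditions:
  clearance level = 5: 1 == 5 is false
  NOT on corporate VPN: no → true
  role = viewer: editor == viewer is false
  device is managed: yes → true
  NOT MFA completed: no → true
  session risk score ≤ 88: 94 ≤ 88 is false
  resource owner approved: yes → true
  request hour (0-23) ≥ 2: 22 ≥ 2 is true
  request region ∈ {eu-west, sa-east, us-east, us-west}: us-east is in the set → true
  on corporate VPN: no → false
  account age ≥ 2590 days: 821 ≥ 2590 is false
  request region = us-east: us-east == us-east is true
  source IP on allow-list: yes → true
Combine:
[1.1] false OR true = true
[1.2.1] false AND true = false
[1.2] NOT false = true
[1.3] true OR false = true
[1.4.1] true → false = false
[1.4] NOT false = true
[1] true AND true AND true AND true = true
[2.1.1.1] true OR true = true
[2.1.1.2] NOT false = true
[2.1.1] true AND true = true
[2.1.2.1] false OR true = true
[2.1.2.2] true AND true = true
[2.1.2] true → true = true
[2.1] true OR true = true
[2] NOT true = false
[root] true OR false = true
Overall: true → granted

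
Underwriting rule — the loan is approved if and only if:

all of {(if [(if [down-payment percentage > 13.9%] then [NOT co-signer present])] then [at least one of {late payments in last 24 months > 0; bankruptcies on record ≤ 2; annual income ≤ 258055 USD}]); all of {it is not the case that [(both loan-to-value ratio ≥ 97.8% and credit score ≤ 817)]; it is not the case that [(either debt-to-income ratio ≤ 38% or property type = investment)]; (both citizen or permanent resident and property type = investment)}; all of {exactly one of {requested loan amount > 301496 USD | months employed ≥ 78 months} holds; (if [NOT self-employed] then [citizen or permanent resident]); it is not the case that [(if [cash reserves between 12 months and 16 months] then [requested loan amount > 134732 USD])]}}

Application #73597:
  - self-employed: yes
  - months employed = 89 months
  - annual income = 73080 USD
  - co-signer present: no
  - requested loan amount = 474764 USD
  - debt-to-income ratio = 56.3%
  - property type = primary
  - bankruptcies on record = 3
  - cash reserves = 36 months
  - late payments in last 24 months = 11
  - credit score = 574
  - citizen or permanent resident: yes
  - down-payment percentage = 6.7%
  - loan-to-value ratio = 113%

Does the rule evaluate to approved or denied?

Denied

Atomic conditions:
  down-payment percentage > 13.9%: 6.7 > 13.9 is false
  NOT co-signer present: no → true
  late payments in last 24 months > 0: 11 > 0 is true
  bankruptcies on record ≤ 2: 3 ≤ 2 is false
  annual income ≤ 258055 USD: 73080 ≤ 258055 is true
  loan-to-value ratio ≥ 97.8%: 113 ≥ 97.8 is true
  credit score ≤ 817: 574 ≤ 817 is true
  debt-to-income ratio ≤ 38%: 56.3 ≤ 38 is false
  property type = investment: primary == investment is false
  citizen or permanent resident: yes → true
  requested loan amount > 301496 USD: 474764 > 301496 is true
  months employed ≥ 78 months: 89 ≥ 78 is true
  NOT self-employed: yes → false
  cash reserves between 12 months and 16 months: 36 in [12, 16] is false
  requested loan amount > 134732 USD: 474764 > 134732 is true
Combine:
[1.1] false → true (antecedent false ⇒ implication holds) = true
[1.2] true OR false OR true = true
[1] true → true = true
[2.1.1] true AND true = true
[2.1] NOT true = false
[2.2.1] false OR false = false
[2.2] NOT false = true
[2.3] true AND false = false
[2] false AND true AND false = false
[3.1] exactly-one(true, true) = false
[3.2] false → true (antecedent false ⇒ implication holds) = true
[3.3.1] false → true (antecedent false ⇒ implication holds) = true
[3.3] NOT true = false
[3] false AND true AND false = false
[root] true AND false AND false = false
Overall: false → denied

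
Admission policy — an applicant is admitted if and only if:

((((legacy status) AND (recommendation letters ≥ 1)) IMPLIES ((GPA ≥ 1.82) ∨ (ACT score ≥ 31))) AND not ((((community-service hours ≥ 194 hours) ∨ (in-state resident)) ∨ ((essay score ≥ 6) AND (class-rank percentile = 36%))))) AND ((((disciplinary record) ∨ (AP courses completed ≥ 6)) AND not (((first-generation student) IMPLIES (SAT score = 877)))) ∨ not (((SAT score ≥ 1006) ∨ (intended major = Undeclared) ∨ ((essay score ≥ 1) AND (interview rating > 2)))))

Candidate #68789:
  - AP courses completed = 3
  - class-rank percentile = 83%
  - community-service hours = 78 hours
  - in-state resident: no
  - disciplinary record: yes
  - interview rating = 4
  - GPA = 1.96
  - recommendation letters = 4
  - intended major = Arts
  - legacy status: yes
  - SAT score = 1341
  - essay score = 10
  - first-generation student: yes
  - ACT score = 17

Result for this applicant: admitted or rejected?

Atomic conditions:
  legacy status: yes → true
  recommendation letters ≥ 1: 4 ≥ 1 is true
  GPA ≥ 1.82: 1.96 ≥ 1.82 is true
  ACT score ≥ 31: 17 ≥ 31 is false
  community-service hours ≥ 194 hours: 78 ≥ 194 is false
  in-state resident: no → false
  essay score ≥ 6: 10 ≥ 6 is true
  class-rank percentile = 36%: 83 == 36 is false
  disciplinary record: yes → true
  AP courses completed ≥ 6: 3 ≥ 6 is false
  first-generation student: yes → true
  SAT score = 877: 1341 == 877 is false
  SAT score ≥ 1006: 1341 ≥ 1006 is true
  intended major = Undeclared: Arts == Undeclared is false
  essay score ≥ 1: 10 ≥ 1 is true
  interview rating > 2: 4 > 2 is true
Combine:
[1.1.1] true AND true = true
[1.1.2] true OR false = true
[1.1] true → true = true
[1.2.1.1] false OR false = false
[1.2.1.2] true AND false = false
[1.2.1] false OR false = false
[1.2] NOT false = true
[1] true AND true = true
[2.1.1] true OR false = true
[2.1.2.1] true → false = false
[2.1.2] NOT false = true
[2.1] true AND true = true
[2.2.1.3] true AND true = true
[2.2.1] true OR false OR true = true
[2.2] NOT true = false
[2] true OR false = true
[root] true AND true = true
Overall: true → admitted

Admitted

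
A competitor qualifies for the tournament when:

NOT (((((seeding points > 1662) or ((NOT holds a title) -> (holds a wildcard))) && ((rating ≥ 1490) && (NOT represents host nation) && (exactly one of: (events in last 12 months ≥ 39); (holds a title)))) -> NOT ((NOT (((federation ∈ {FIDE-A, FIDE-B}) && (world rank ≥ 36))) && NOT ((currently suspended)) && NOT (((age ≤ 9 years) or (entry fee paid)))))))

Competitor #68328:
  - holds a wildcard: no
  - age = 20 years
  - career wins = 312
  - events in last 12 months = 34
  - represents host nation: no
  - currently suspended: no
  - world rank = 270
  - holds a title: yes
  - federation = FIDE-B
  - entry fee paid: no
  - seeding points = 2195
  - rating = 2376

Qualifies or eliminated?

Atomic conditions:
  seeding points > 1662: 2195 > 1662 is true
  NOT holds a title: yes → false
  holds a wildcard: no → false
  rating ≥ 1490: 2376 ≥ 1490 is true
  NOT represents host nation: no → true
  events in last 12 months ≥ 39: 34 ≥ 39 is false
  holds a title: yes → true
  federation ∈ {FIDE-A, FIDE-B}: FIDE-B is in the set → true
  world rank ≥ 36: 270 ≥ 36 is true
  currently suspended: no → false
  age ≤ 9 years: 20 ≤ 9 is false
  entry fee paid: no → false
Combine:
[1.1.1.2] false → false (antecedent false ⇒ implication holds) = true
[1.1.1] true OR true = true
[1.1.2.3] exactly-one(false, true) = true
[1.1.2] true AND true AND true = true
[1.1] true AND true = true
[1.2.1.1.1] true AND true = true
[1.2.1.1] NOT true = false
[1.2.1.2] NOT false = true
[1.2.1.3.1] false OR false = false
[1.2.1.3] NOT false = true
[1.2.1] false AND true AND true = false
[1.2] NOT false = true
[1] true → true = true
[root] NOT true = false
Overall: false → eliminated

Eliminated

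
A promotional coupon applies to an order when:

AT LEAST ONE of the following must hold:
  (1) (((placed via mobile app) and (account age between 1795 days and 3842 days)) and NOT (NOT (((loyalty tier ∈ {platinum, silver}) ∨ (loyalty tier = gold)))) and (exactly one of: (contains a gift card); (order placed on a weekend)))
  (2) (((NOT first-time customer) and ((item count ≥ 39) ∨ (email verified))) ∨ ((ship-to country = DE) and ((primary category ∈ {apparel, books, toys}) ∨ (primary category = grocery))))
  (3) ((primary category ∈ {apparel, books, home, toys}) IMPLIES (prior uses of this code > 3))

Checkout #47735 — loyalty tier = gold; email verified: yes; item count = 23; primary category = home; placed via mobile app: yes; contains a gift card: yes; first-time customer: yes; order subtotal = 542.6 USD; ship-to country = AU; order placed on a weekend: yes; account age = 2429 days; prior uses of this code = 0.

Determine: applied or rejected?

Rejected

Atomic conditions:
  placed via mobile app: yes → true
  account age between 1795 days and 3842 days: 2429 in [1795, 3842] is true
  loyalty tier ∈ {platinum, silver}: gold is not in the set → false
  loyalty tier = gold: gold == gold is true
  contains a gift card: yes → true
  order placed on a weekend: yes → true
  NOT first-time customer: yes → false
  item count ≥ 39: 23 ≥ 39 is false
  email verified: yes → true
  ship-to country = DE: AU == DE is false
  primary category ∈ {apparel, books, toys}: home is not in the set → false
  primary category = grocery: home == grocery is false
  primary category ∈ {apparel, books, home, toys}: home is in the set → true
  prior uses of this code > 3: 0 > 3 is false
Combine:
[1.1] true AND true = true
[1.2.1.1] false OR true = true
[1.2.1] NOT true = false
[1.2] NOT false = true
[1.3] exactly-one(true, true) = false
[1] true AND true AND false = false
[2.1.2] false OR true = true
[2.1] false AND true = false
[2.2.2] false OR false = false
[2.2] false AND false = false
[2] false OR false = false
[3] true → false = false
[root] false OR false OR false = false
Overall: false → rejected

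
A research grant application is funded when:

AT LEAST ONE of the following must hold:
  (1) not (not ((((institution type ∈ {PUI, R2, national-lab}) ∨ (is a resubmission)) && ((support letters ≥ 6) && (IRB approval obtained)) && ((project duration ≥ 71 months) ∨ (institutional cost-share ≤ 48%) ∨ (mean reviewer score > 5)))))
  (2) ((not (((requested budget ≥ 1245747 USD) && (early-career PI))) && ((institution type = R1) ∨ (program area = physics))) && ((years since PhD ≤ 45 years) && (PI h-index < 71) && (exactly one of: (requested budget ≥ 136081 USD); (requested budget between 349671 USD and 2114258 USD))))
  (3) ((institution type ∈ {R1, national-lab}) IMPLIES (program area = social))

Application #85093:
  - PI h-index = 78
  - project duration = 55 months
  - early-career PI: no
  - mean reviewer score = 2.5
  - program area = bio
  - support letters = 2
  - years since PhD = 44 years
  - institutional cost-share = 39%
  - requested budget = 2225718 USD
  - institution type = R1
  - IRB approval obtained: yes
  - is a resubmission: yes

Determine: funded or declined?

Declined

Atomic conditions:
  institution type ∈ {PUI, R2, national-lab}: R1 is not in the set → false
  is a resubmission: yes → true
  support letters ≥ 6: 2 ≥ 6 is false
  IRB approval obtained: yes → true
  project duration ≥ 71 months: 55 ≥ 71 is false
  institutional cost-share ≤ 48%: 39 ≤ 48 is true
  mean reviewer score > 5: 2.5 > 5 is false
  requested budget ≥ 1245747 USD: 2225718 ≥ 1245747 is true
  early-career PI: no → false
  institution type = R1: R1 == R1 is true
  program area = physics: bio == physics is false
  years since PhD ≤ 45 years: 44 ≤ 45 is true
  PI h-index < 71: 78 < 71 is false
  requested budget ≥ 136081 USD: 2225718 ≥ 136081 is true
  requested budget between 349671 USD and 2114258 USD: 2225718 in [349671, 2114258] is false
  institution type ∈ {R1, national-lab}: R1 is in the set → true
  program area = social: bio == social is false
Combine:
[1.1.1.1] false OR true = true
[1.1.1.2] false AND true = false
[1.1.1.3] false OR true OR false = true
[1.1.1] true AND false AND true = false
[1.1] NOT false = true
[1] NOT true = false
[2.1.1.1] true AND false = false
[2.1.1] NOT false = true
[2.1.2] true OR false = true
[2.1] true AND true = true
[2.2.3] exactly-one(true, false) = true
[2.2] true AND false AND true = false
[2] true AND false = false
[3] true → false = false
[root] false OR false OR false = false
Overall: false → declined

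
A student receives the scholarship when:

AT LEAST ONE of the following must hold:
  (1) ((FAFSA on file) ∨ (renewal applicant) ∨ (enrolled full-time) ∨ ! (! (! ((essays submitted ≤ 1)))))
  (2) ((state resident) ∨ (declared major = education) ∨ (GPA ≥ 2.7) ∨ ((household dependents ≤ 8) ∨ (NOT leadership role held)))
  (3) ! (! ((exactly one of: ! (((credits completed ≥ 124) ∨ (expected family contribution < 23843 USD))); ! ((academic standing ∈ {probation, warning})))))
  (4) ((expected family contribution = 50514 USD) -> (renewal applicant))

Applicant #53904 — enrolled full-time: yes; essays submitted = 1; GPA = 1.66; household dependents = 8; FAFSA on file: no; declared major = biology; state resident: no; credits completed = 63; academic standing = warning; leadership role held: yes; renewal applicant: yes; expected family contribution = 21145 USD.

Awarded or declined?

Atomic conditions:
  FAFSA on file: no → false
  renewal applicant: yes → true
  enrolled full-time: yes → true
  essays submitted ≤ 1: 1 ≤ 1 is true
  state resident: no → false
  declared major = education: biology == education is false
  GPA ≥ 2.7: 1.66 ≥ 2.7 is false
  household dependents ≤ 8: 8 ≤ 8 is true
  NOT leadership role held: yes → false
  credits completed ≥ 124: 63 ≥ 124 is false
  expected family contribution < 23843 USD: 21145 < 23843 is true
  academic standing ∈ {probation, warning}: warning is in the set → true
  expected family contribution = 50514 USD: 21145 == 50514 is false
Combine:
[1.4.1.1] NOT true = false
[1.4.1] NOT false = true
[1.4] NOT true = false
[1] false OR true OR true OR false = true
[2.4] true OR false = true
[2] false OR false OR false OR true = true
[3.1.1.1.1] false OR true = true
[3.1.1.1] NOT true = false
[3.1.1.2] NOT true = false
[3.1.1] exactly-one(false, false) = false
[3.1] NOT false = true
[3] NOT true = false
[4] false → true (antecedent false ⇒ implication holds) = true
[root] true OR true OR false OR true = true
Overall: true → awarded

Awarded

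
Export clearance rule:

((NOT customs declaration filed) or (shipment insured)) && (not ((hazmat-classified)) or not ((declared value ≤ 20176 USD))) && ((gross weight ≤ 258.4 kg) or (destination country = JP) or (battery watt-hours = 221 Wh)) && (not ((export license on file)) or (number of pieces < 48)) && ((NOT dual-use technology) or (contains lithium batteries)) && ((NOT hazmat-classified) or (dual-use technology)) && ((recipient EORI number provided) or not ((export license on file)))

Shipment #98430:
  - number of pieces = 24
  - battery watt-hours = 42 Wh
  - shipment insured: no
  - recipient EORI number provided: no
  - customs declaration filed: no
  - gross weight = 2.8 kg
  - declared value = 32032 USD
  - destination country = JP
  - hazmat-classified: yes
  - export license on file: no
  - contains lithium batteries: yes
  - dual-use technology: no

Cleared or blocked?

Atomic conditions:
  NOT customs declaration filed: no → true
  shipment insured: no → false
  hazmat-classified: yes → true
  declared value ≤ 20176 USD: 32032 ≤ 20176 is false
  gross weight ≤ 258.4 kg: 2.8 ≤ 258.4 is true
  destination country = JP: JP == JP is true
  battery watt-hours = 221 Wh: 42 == 221 is false
  export license on file: no → false
  number of pieces < 48: 24 < 48 is true
  NOT dual-use technology: no → true
  contains lithium batteries: yes → true
  NOT hazmat-classified: yes → false
  dual-use technology: no → false
  recipient EORI number provided: no → false
Combine:
[1] true OR false = true
[2.1] NOT true = false
[2.2] NOT false = true
[2] false OR true = true
[3] true OR true OR false = true
[4.1] NOT false = true
[4] true OR true = true
[5] true OR true = true
[6] false OR false = false
[7.2] NOT false = true
[7] false OR true = true
[root] true AND true AND true AND true AND true AND false AND true = false
Overall: false → blocked

Blocked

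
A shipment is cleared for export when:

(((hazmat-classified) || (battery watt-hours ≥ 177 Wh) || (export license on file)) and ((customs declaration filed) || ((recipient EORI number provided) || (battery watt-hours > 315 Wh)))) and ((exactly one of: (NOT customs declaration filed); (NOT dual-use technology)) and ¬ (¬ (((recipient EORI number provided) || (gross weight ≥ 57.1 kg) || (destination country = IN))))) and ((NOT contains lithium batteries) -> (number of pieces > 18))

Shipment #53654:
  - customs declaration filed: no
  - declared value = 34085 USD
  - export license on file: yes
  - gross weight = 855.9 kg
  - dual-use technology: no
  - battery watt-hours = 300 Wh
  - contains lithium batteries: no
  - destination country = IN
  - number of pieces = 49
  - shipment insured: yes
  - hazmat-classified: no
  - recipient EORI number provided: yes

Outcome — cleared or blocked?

Blocked

Atomic conditions:
  hazmat-classified: no → false
  battery watt-hours ≥ 177 Wh: 300 ≥ 177 is true
  export license on file: yes → true
  customs declaration filed: no → false
  recipient EORI number provided: yes → true
  battery watt-hours > 315 Wh: 300 > 315 is false
  NOT customs declaration filed: no → true
  NOT dual-use technology: no → true
  gross weight ≥ 57.1 kg: 855.9 ≥ 57.1 is true
  destination country = IN: IN == IN is true
  NOT contains lithium batteries: no → true
  number of pieces > 18: 49 > 18 is true
Combine:
[1.1] false OR true OR true = true
[1.2.2] true OR false = true
[1.2] false OR true = true
[1] true AND true = true
[2.1] exactly-one(true, true) = false
[2.2.1.1] true OR true OR true = true
[2.2.1] NOT true = false
[2.2] NOT false = true
[2] false AND true = false
[3] true → true = true
[root] true AND false AND true = false
Overall: false → blocked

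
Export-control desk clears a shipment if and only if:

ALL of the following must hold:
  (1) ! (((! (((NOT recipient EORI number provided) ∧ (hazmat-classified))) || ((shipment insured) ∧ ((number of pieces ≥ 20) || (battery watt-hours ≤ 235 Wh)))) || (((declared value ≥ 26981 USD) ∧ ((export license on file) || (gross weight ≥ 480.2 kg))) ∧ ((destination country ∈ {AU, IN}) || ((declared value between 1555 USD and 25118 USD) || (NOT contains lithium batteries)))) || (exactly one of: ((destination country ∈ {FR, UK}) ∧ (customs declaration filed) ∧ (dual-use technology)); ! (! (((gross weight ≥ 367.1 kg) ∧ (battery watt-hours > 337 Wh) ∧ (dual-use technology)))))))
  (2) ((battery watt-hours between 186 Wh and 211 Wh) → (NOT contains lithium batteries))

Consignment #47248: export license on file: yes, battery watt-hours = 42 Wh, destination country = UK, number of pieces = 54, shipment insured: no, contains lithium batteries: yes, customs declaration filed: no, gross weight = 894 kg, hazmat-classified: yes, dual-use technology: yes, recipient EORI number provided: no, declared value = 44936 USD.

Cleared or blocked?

Cleared

Atomic conditions:
  NOT recipient EORI number provided: no → true
  hazmat-classified: yes → true
  shipment insured: no → false
  number of pieces ≥ 20: 54 ≥ 20 is true
  battery watt-hours ≤ 235 Wh: 42 ≤ 235 is true
  declared value ≥ 26981 USD: 44936 ≥ 26981 is true
  export license on file: yes → true
  gross weight ≥ 480.2 kg: 894 ≥ 480.2 is true
  destination country ∈ {AU, IN}: UK is not in the set → false
  declared value between 1555 USD and 25118 USD: 44936 in [1555, 25118] is false
  NOT contains lithium batteries: yes → false
  destination country ∈ {FR, UK}: UK is in the set → true
  customs declaration filed: no → false
  dual-use technology: yes → true
  gross weight ≥ 367.1 kg: 894 ≥ 367.1 is true
  battery watt-hours > 337 Wh: 42 > 337 is false
  battery watt-hours between 186 Wh and 211 Wh: 42 in [186, 211] is false
Combine:
[1.1.1.1.1] true AND true = true
[1.1.1.1] NOT true = false
[1.1.1.2.2] true OR true = true
[1.1.1.2] false AND true = false
[1.1.1] false OR false = false
[1.1.2.1.2] true OR true = true
[1.1.2.1] true AND true = true
[1.1.2.2.2] false OR false = false
[1.1.2.2] false OR false = false
[1.1.2] true AND false = false
[1.1.3.1] true AND false AND true = false
[1.1.3.2.1.1] true AND false AND true = false
[1.1.3.2.1] NOT false = true
[1.1.3.2] NOT true = false
[1.1.3] exactly-one(false, false) = false
[1.1] false OR false OR false = false
[1] NOT false = true
[2] false → false (antecedent false ⇒ implication holds) = true
[root] true AND true = true
Overall: true → cleared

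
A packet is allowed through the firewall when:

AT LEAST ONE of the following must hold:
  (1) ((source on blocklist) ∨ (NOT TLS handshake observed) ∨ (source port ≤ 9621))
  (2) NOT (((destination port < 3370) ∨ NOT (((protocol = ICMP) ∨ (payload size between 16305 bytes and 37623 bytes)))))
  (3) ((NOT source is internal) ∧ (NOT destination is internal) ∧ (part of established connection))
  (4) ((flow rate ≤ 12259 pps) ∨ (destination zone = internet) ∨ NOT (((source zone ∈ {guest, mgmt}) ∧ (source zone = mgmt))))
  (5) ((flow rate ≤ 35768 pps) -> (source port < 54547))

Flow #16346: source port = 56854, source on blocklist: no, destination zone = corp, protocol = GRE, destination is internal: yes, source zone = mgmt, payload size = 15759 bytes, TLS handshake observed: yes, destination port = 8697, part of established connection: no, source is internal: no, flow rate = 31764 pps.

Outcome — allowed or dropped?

Atomic conditions:
  source on blocklist: no → false
  NOT TLS handshake observed: yes → false
  source port ≤ 9621: 56854 ≤ 9621 is false
  destination port < 3370: 8697 < 3370 is false
  protocol = ICMP: GRE == ICMP is false
  payload size between 16305 bytes and 37623 bytes: 15759 in [16305, 37623] is false
  NOT source is internal: no → true
  NOT destination is internal: yes → false
  part of established connection: no → false
  flow rate ≤ 12259 pps: 31764 ≤ 12259 is false
  destination zone = internet: corp == internet is false
  source zone ∈ {guest, mgmt}: mgmt is in the set → true
  source zone = mgmt: mgmt == mgmt is true
  flow rate ≤ 35768 pps: 31764 ≤ 35768 is true
  source port < 54547: 56854 < 54547 is false
Combine:
[1] false OR false OR false = false
[2.1.2.1] false OR false = false
[2.1.2] NOT false = true
[2.1] false OR true = true
[2] NOT true = false
[3] true AND false AND false = false
[4.3.1] true AND true = true
[4.3] NOT true = false
[4] false OR false OR false = false
[5] true → false = false
[root] false OR false OR false OR false OR false = false
Overall: false → dropped

Dropped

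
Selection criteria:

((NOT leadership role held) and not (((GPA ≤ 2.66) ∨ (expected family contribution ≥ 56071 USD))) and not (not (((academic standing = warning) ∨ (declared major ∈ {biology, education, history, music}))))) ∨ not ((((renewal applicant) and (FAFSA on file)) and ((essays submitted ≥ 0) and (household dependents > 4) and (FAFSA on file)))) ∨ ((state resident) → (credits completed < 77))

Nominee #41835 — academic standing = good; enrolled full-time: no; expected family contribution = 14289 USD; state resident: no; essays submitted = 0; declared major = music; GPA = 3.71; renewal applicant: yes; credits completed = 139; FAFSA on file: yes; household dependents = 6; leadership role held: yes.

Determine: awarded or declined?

Awarded

Atomic conditions:
  NOT leadership role held: yes → false
  GPA ≤ 2.66: 3.71 ≤ 2.66 is false
  expected family contribution ≥ 56071 USD: 14289 ≥ 56071 is false
  academic standing = warning: good == warning is false
  declared major ∈ {biology, education, history, music}: music is in the set → true
  renewal applicant: yes → true
  FAFSA on file: yes → true
  essays submitted ≥ 0: 0 ≥ 0 is true
  household dependents > 4: 6 > 4 is true
  state resident: no → false
  credits completed < 77: 139 < 77 is false
Combine:
[1.2.1] false OR false = false
[1.2] NOT false = true
[1.3.1.1] false OR true = true
[1.3.1] NOT true = false
[1.3] NOT false = true
[1] false AND true AND true = false
[2.1.1] true AND true = true
[2.1.2] true AND true AND true = true
[2.1] true AND true = true
[2] NOT true = false
[3] false → false (antecedent false ⇒ implication holds) = true
[root] false OR false OR true = true
Overall: true → awarded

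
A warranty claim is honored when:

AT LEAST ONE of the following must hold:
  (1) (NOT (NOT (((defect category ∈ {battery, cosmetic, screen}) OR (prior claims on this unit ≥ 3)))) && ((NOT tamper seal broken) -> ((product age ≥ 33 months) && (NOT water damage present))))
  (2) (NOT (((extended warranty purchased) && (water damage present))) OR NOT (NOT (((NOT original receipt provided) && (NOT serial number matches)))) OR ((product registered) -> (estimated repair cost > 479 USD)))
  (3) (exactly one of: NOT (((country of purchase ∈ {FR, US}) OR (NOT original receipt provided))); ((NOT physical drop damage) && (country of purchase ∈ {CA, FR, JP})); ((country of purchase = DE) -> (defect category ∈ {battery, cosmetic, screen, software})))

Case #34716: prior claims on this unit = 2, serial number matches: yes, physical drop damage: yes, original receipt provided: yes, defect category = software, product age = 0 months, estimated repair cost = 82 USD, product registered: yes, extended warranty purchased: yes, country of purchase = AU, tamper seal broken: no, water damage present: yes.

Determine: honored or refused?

Atomic conditions:
  defect category ∈ {battery, cosmetic, screen}: software is not in the set → false
  prior claims on this unit ≥ 3: 2 ≥ 3 is false
  NOT tamper seal broken: no → true
  product age ≥ 33 months: 0 ≥ 33 is false
  NOT water damage present: yes → false
  extended warranty purchased: yes → true
  water damage present: yes → true
  NOT original receipt provided: yes → false
  NOT serial number matches: yes → false
  product registered: yes → true
  estimated repair cost > 479 USD: 82 > 479 is false
  country of purchase ∈ {FR, US}: AU is not in the set → false
  NOT physical drop damage: yes → false
  country of purchase ∈ {CA, FR, JP}: AU is not in the set → false
  country of purchase = DE: AU == DE is false
  defect category ∈ {battery, cosmetic, screen, software}: software is in the set → true
Combine:
[1.1.1.1] false OR false = false
[1.1.1] NOT false = true
[1.1] NOT true = false
[1.2.2] false AND false = false
[1.2] true → false = false
[1] false AND false = false
[2.1.1] true AND true = true
[2.1] NOT true = false
[2.2.1.1] false AND false = false
[2.2.1] NOT false = true
[2.2] NOT true = false
[2.3] true → false = false
[2] false OR false OR false = false
[3.1.1] false OR false = false
[3.1] NOT false = true
[3.2] false AND false = false
[3.3] false → true (antecedent false ⇒ implication holds) = true
[3] exactly-one(true, false, true) = false
[root] false OR false OR false = false
Overall: false → refused

Refused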